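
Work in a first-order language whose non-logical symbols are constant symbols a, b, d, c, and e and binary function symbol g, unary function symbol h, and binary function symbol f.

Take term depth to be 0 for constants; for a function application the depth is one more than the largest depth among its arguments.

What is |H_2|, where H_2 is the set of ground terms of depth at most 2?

Write N_k for the number of ground terms of depth ≤ k. A term of depth ≤ k is either a constant or a function symbol applied to arguments of depth ≤ k−1, so N_k = 5 + N_{k-1}^2 + N_{k-1} + N_{k-1}^2.
N_0 = 5
N_1 = 5 + 5^2 + 5 + 5^2 = 60
N_2 = 5 + 60^2 + 60 + 60^2 = 7265

7265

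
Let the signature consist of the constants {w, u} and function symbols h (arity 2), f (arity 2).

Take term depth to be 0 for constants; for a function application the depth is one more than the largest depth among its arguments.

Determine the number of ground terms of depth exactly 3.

81408

If N_k denotes the number of depth-≤k ground terms, the 2 constants give N_0 = 2, and each function symbol of arity r contributes N_{k-1}^r new terms at level k: N_k = 2 + N_{k-1}^2 + N_{k-1}^2.
N_0 = 2
N_1 = 2 + 2^2 + 2^2 = 10
N_2 = 2 + 10^2 + 10^2 = 202
N_3 = 2 + 202^2 + 202^2 = 81610
Terms of depth exactly 3: N_3 − N_2 = 81610 − 202 = 81408.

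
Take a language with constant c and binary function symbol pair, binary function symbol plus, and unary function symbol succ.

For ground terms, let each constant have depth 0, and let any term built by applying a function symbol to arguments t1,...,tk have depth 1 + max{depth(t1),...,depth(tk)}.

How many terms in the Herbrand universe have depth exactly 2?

33

Write N_k for the number of ground terms of depth ≤ k. A term of depth ≤ k is either a constant or a function symbol applied to arguments of depth ≤ k−1, so N_k = 1 + N_{k-1}^2 + N_{k-1}^2 + N_{k-1}.
N_0 = 1
N_1 = 1 + 1^2 + 1^2 + 1 = 4
N_2 = 1 + 4^2 + 4^2 + 4 = 37
Terms of depth exactly 2: N_2 − N_1 = 37 − 4 = 33.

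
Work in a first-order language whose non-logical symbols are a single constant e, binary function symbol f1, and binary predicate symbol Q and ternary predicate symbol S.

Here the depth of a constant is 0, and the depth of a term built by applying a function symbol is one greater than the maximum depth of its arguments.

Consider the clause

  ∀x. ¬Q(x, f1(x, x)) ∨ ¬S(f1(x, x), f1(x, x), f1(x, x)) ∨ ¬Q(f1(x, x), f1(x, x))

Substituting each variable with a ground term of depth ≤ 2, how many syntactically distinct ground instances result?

Ground terms of depth ≤ 2:
  Write N_k for the number of ground terms of depth ≤ k. A term of depth ≤ k is either a constant or a function symbol applied to arguments of depth ≤ k−1, so N_k = 1 + N_{k-1}^2.
  N_0 = 1
  N_1 = 1 + 1^2 = 2
  N_2 = 1 + 2^2 = 5
  Explicitly: e, f1(e, e), f1(e, f1(e, e)), f1(f1(e, e), e), f1(f1(e, e), f1(e, e)).
So there are 5 ground terms available for substitution.
There is 1 variable to instantiate (x),  occurring in at least one literal, so different choices give different ground instances.
Number of ground instances = 5.

5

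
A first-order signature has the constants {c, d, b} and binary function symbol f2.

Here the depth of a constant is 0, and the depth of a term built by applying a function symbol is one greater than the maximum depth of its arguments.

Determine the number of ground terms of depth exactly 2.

135

Let N_k count ground terms of depth at most k. Each non-constant term of depth ≤ k is some function symbol applied to depth-≤(k−1) arguments, giving N_k = 3 + N_{k-1}^2.
N_0 = 3
N_1 = 3 + 3^2 = 12
N_2 = 3 + 12^2 = 147
Terms of depth exactly 2: N_2 − N_1 = 147 − 12 = 135.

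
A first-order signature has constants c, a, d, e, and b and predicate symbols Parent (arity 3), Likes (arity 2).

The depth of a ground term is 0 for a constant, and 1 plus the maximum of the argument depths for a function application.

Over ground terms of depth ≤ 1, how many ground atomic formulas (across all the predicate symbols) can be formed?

150

First count ground terms of depth ≤ 1.
With no function symbols every ground term is a constant, so there are exactly 5 ground terms at every depth bound.
N_0 = 5
N_1 = 5
So |H| = 5.
Each predicate of arity r yields |H|^r ground atoms (one per choice of an r-tuple from H):
  Parent: 5^3 = 125;  Likes: 5^2 = 25
Total ground atoms: 125 + 25 = 150.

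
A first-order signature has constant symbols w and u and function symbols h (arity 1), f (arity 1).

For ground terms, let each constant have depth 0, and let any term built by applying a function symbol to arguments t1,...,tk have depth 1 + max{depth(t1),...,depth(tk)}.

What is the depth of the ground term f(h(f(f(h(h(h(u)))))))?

depth(h(u)) = 1 + depth(u) = 1 + 0 = 1
depth(h(h(u))) = 1 + depth(h(u)) = 1 + 1 = 2
depth(h(h(h(u)))) = 1 + depth(h(h(u))) = 1 + 2 = 3
depth(f(h(h(h(u))))) = 1 + depth(h(h(h(u)))) = 1 + 3 = 4
depth(f(f(h(h(h(u)))))) = 1 + depth(f(h(h(h(u))))) = 1 + 4 = 5
depth(h(f(f(h(h(h(u))))))) = 1 + depth(f(f(h(h(h(u)))))) = 1 + 5 = 6
depth(f(h(f(f(h(h(h(u)))))))) = 1 + depth(h(f(f(h(h(h(u))))))) = 1 + 6 = 7

7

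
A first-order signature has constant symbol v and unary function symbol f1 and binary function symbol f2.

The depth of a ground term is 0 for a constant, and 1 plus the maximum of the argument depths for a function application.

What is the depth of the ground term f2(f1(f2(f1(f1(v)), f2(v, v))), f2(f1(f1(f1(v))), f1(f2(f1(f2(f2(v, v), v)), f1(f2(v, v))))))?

depth(f1(v)) = 1 + depth(v) = 1 + 0 = 1
depth(f1(f1(v))) = 1 + depth(f1(v)) = 1 + 1 = 2
depth(f2(v, v)) = 1 + max(0, 0) = 1
depth(f2(f1(f1(v)), f2(v, v))) = 1 + max(2, 1) = 3
depth(f1(f2(f1(f1(v)), f2(v, v)))) = 1 + depth(f2(f1(f1(v)), f2(v, v))) = 1 + 3 = 4
depth(f1(f1(f1(v)))) = 1 + depth(f1(f1(v))) = 1 + 2 = 3
depth(f2(f2(v, v), v)) = 1 + max(1, 0) = 2
depth(f1(f2(f2(v, v), v))) = 1 + depth(f2(f2(v, v), v)) = 1 + 2 = 3
depth(f1(f2(v, v))) = 1 + depth(f2(v, v)) = 1 + 1 = 2
depth(f2(f1(f2(f2(v, v), v)), f1(f2(v, v)))) = 1 + max(3, 2) = 4
depth(f1(f2(f1(f2(f2(v, v), v)), f1(f2(v, v))))) = 1 + depth(f2(f1(f2(f2(v, v), v)), f1(f2(v, v)))) = 1 + 4 = 5
depth(f2(f1(f1(f1(v))), f1(f2(f1(f2(f2(v, v), v)), f1(f2(v, v)))))) = 1 + max(3, 5) = 6
depth(f2(f1(f2(f1(f1(v)), f2(v, v))), f2(f1(f1(f1(v))), f1(f2(f1(f2(f2(v, v), v)), f1(f2(v, v))))))) = 1 + max(4, 6) = 7

7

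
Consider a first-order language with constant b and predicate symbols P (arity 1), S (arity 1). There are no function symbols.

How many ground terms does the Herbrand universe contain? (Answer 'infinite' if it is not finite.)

1

There are no function symbols, so the only ground term is the single constant.
The Herbrand universe is {b}, finite with 1 element.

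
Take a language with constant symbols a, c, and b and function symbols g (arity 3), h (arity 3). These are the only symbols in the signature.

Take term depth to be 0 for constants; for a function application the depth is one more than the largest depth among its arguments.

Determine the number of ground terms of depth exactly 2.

370332

Let N_k = |{terms of depth ≤ k}|. Then N_0 = 3 and N_k = 3 + N_{k-1}^3 + N_{k-1}^3 for k ≥ 1 (one summand per function symbol, arity giving the exponent).
N_0 = 3
N_1 = 3 + 3^3 + 3^3 = 57
N_2 = 3 + 57^3 + 57^3 = 370389
Terms of depth exactly 2: N_2 − N_1 = 370389 − 57 = 370332.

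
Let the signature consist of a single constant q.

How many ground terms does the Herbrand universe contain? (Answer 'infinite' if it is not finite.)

1

There are no function symbols, so the only ground term is the single constant.
The Herbrand universe is {q}, finite with 1 element.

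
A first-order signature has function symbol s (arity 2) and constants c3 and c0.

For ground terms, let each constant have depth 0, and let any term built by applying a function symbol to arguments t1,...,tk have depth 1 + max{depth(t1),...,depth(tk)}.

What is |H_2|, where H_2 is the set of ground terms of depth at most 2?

Write N_k for the number of ground terms of depth ≤ k. A term of depth ≤ k is either a constant or a function symbol applied to arguments of depth ≤ k−1, so N_k = 2 + N_{k-1}^2.
N_0 = 2
N_1 = 2 + 2^2 = 6
N_2 = 2 + 6^2 = 38

38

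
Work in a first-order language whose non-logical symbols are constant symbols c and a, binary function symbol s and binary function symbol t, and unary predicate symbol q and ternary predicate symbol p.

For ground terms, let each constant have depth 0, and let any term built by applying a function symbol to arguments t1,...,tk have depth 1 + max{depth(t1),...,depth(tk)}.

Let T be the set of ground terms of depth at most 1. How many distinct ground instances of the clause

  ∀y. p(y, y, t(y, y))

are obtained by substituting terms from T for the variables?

10

Ground terms of depth ≤ 1:
  Count level by level. With function symbols s/2, t/2, the terms of depth ≤ k are the 2 constants together with each function applied to depth-≤(k−1) tuples, so N_k = 2 + N_{k-1}^2 + N_{k-1}^2.
  N_0 = 2
  N_1 = 2 + 2^2 + 2^2 = 10
So there are 10 ground terms available for substitution.
The variable y ranges independently over the available ground terms, and distinct assignments produce distinct instances.
Number of ground instances = 10.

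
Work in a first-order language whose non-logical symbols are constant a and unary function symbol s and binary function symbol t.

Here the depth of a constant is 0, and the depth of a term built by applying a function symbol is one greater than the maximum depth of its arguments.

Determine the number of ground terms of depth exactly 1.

Write N_k for the number of ground terms of depth ≤ k. A term of depth ≤ k is either a constant or a function symbol applied to arguments of depth ≤ k−1, so N_k = 1 + N_{k-1} + N_{k-1}^2.
N_0 = 1
N_1 = 1 + 1 + 1^2 = 3
Terms of depth exactly 1: N_1 − N_0 = 3 − 1 = 2.

2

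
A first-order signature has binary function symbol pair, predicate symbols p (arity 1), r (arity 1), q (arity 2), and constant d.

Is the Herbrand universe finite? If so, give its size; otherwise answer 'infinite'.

The signature has at least one function symbol (pair, arity 2) and at least one constant (d).
Iterating pair gives infinitely many distinct ground terms: d, pair(d, d), pair(pair(d, d), pair(d, d)), ...
So the Herbrand universe is infinite.

infinite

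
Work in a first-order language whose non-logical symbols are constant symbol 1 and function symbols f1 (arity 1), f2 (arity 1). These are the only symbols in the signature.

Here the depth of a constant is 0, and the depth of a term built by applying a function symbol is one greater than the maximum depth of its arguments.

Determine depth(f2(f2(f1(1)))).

depth(f1(1)) = 1 + depth(1) = 1 + 0 = 1
depth(f2(f1(1))) = 1 + depth(f1(1)) = 1 + 1 = 2
depth(f2(f2(f1(1)))) = 1 + depth(f2(f1(1))) = 1 + 2 = 3

3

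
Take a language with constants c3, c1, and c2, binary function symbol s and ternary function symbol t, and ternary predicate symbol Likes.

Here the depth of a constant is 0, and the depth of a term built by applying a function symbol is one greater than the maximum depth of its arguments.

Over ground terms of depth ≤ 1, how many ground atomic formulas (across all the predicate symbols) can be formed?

First count ground terms of depth ≤ 1.
Let N_k count ground terms of depth at most k. Each non-constant term of depth ≤ k is some function symbol applied to depth-≤(k−1) arguments, giving N_k = 3 + N_{k-1}^2 + N_{k-1}^3.
N_0 = 3
N_1 = 3 + 3^2 + 3^3 = 39
So |H| = 39.
For each predicate symbol, the number of ground atoms is |H| raised to its arity; summing:
  Likes: 39^3 = 59319
Total ground atoms: 59319.

59319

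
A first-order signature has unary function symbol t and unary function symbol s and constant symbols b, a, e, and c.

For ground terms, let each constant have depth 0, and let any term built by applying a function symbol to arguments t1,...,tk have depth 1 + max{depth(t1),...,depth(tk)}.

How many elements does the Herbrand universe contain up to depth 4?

124

Count level by level. With function symbols t/1, s/1, the terms of depth ≤ k are the 4 constants together with each function applied to depth-≤(k−1) tuples, so N_k = 4 + N_{k-1} + N_{k-1}.
N_0 = 4
N_1 = 4 + 4 + 4 = 12
N_2 = 4 + 12 + 12 = 28
N_3 = 4 + 28 + 28 = 60
N_4 = 4 + 60 + 60 = 124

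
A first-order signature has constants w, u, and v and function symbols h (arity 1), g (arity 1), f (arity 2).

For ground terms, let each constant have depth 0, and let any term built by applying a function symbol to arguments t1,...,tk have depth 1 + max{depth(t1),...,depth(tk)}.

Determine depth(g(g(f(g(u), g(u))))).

depth(g(u)) = 1 + depth(u) = 1 + 0 = 1
depth(f(g(u), g(u))) = 1 + max(1, 1) = 2
depth(g(f(g(u), g(u)))) = 1 + depth(f(g(u), g(u))) = 1 + 2 = 3
depth(g(g(f(g(u), g(u))))) = 1 + depth(g(f(g(u), g(u)))) = 1 + 3 = 4

4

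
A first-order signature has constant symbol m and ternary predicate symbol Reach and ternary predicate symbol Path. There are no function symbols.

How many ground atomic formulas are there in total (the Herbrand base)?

2

With no function symbols, the Herbrand universe is just the 1 constant.
Ground atoms per predicate: Reach: 1^3 = 1, Path: 1^3 = 1.
Herbrand base size = 1 + 1 = 2.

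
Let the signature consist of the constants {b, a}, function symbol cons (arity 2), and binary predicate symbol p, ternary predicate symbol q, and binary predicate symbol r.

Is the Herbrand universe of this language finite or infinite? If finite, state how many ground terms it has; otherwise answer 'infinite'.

The signature has at least one function symbol (cons, arity 2) and at least one constant (b).
Iterating cons gives infinitely many distinct ground terms: b, cons(b, b), cons(cons(b, b), cons(b, b)), ...
So the Herbrand universe is infinite.

infinite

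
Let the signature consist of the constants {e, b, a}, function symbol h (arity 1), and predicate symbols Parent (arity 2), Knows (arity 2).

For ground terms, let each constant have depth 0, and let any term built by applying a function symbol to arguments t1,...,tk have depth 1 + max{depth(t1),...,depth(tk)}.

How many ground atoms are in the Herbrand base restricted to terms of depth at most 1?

72

First count ground terms of depth ≤ 1.
Write N_k for the number of ground terms of depth ≤ k. A term of depth ≤ k is either a constant or a function symbol applied to arguments of depth ≤ k−1, so N_k = 3 + N_{k-1}.
N_0 = 3
N_1 = 3 + 3 = 6
Explicitly: e, b, a, h(e), h(b), h(a).
So |H| = 6.
Each predicate of arity r yields |H|^r ground atoms (one per choice of an r-tuple from H):
  Parent: 6^2 = 36;  Knows: 6^2 = 36
Total ground atoms: 36 + 36 = 72.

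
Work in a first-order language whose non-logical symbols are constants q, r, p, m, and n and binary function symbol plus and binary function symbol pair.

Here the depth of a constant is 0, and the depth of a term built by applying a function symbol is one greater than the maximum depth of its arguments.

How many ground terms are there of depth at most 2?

Count level by level. With function symbols plus/2, pair/2, the terms of depth ≤ k are the 5 constants together with each function applied to depth-≤(k−1) tuples, so N_k = 5 + N_{k-1}^2 + N_{k-1}^2.
N_0 = 5
N_1 = 5 + 5^2 + 5^2 = 55
N_2 = 5 + 55^2 + 55^2 = 6055

6055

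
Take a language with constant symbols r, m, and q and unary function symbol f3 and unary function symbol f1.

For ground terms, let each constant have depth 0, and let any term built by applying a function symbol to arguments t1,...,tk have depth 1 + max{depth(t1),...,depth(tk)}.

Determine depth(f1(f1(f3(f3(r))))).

depth(f3(r)) = 1 + depth(r) = 1 + 0 = 1
depth(f3(f3(r))) = 1 + depth(f3(r)) = 1 + 1 = 2
depth(f1(f3(f3(r)))) = 1 + depth(f3(f3(r))) = 1 + 2 = 3
depth(f1(f1(f3(f3(r))))) = 1 + depth(f1(f3(f3(r)))) = 1 + 3 = 4

4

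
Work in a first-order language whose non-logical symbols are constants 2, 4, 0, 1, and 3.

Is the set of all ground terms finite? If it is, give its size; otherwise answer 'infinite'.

5

There are no function symbols, so every ground term is one of the 5 constants.
The Herbrand universe is {2, 4, 0, 1, 3}, which is finite with 5 elements.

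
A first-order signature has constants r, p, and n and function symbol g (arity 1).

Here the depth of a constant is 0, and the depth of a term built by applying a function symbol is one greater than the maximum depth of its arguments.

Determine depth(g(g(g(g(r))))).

depth(g(r)) = 1 + depth(r) = 1 + 0 = 1
depth(g(g(r))) = 1 + depth(g(r)) = 1 + 1 = 2
depth(g(g(g(r)))) = 1 + depth(g(g(r))) = 1 + 2 = 3
depth(g(g(g(g(r))))) = 1 + depth(g(g(g(r)))) = 1 + 3 = 4

4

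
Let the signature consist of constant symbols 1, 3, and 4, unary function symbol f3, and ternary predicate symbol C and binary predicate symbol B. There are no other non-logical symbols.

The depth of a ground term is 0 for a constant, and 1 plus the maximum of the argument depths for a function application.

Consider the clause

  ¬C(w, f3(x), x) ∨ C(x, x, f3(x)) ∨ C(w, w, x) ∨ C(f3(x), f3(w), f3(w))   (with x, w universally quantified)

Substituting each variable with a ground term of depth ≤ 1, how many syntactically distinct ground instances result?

Ground terms of depth ≤ 1:
  Let N_k count ground terms of depth at most k. Each non-constant term of depth ≤ k is some function symbol applied to depth-≤(k−1) arguments, giving N_k = 3 + N_{k-1}.
  N_0 = 3
  N_1 = 3 + 3 = 6
  Explicitly: 1, 3, 4, f3(1), f3(3), f3(4).
So there are 6 ground terms available for substitution.
Each of x, w ranges independently over the available ground terms, and distinct assignments produce distinct instances.
Number of ground instances = 6^2 = 36.

36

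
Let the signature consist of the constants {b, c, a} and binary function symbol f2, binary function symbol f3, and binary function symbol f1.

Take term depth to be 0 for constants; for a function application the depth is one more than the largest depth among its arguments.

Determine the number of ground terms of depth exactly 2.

Count level by level. With function symbols f2/2, f3/2, f1/2, the terms of depth ≤ k are the 3 constants together with each function applied to depth-≤(k−1) tuples, so N_k = 3 + N_{k-1}^2 + N_{k-1}^2 + N_{k-1}^2.
N_0 = 3
N_1 = 3 + 3^2 + 3^2 + 3^2 = 30
N_2 = 3 + 30^2 + 30^2 + 30^2 = 2703
Terms of depth exactly 2: N_2 − N_1 = 2703 − 30 = 2673.

2673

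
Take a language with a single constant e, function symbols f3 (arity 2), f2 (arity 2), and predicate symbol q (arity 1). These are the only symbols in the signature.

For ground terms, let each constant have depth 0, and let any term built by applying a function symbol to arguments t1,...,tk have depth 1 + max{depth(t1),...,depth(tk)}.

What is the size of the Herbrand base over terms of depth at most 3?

723

First count ground terms of depth ≤ 3.
If N_k denotes the number of depth-≤k ground terms, the 1 constant gives N_0 = 1, and each function symbol of arity r contributes N_{k-1}^r new terms at level k: N_k = 1 + N_{k-1}^2 + N_{k-1}^2.
N_0 = 1
N_1 = 1 + 1^2 + 1^2 = 3
N_2 = 1 + 3^2 + 3^2 = 19
N_3 = 1 + 19^2 + 19^2 = 723
So |H| = 723.
A ground atom is a predicate applied to a tuple of terms from H, so the count is the sum over predicates of |H|^arity:
  q: 723
Total ground atoms: 723.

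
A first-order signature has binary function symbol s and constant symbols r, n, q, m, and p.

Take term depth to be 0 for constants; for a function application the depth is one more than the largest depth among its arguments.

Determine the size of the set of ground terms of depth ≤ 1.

30

Write N_k for the number of ground terms of depth ≤ k. A term of depth ≤ k is either a constant or a function symbol applied to arguments of depth ≤ k−1, so N_k = 5 + N_{k-1}^2.
N_0 = 5
N_1 = 5 + 5^2 = 30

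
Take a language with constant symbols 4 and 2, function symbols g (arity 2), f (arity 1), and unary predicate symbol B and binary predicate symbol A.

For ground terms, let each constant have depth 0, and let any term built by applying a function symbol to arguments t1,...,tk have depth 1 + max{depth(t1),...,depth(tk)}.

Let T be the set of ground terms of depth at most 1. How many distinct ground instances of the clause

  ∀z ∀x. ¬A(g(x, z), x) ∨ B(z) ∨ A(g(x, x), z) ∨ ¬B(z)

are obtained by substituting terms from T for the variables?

Ground terms of depth ≤ 1:
  If N_k denotes the number of depth-≤k ground terms, the 2 constants give N_0 = 2, and each function symbol of arity r contributes N_{k-1}^r new terms at level k: N_k = 2 + N_{k-1}^2 + N_{k-1}.
  N_0 = 2
  N_1 = 2 + 2^2 + 2 = 8
So there are 8 ground terms available for substitution.
There are 2 variables to instantiate (z, x), each occurring in at least one literal, so different choices give different ground instances.
Number of ground instances = 8^2 = 64.

64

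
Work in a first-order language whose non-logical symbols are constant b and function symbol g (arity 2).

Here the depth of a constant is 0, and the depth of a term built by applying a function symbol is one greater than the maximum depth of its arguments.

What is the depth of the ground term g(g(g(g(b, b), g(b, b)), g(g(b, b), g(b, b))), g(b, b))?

depth(g(b, b)) = 1 + max(0, 0) = 1
depth(g(g(b, b), g(b, b))) = 1 + max(1, 1) = 2
depth(g(g(g(b, b), g(b, b)), g(g(b, b), g(b, b)))) = 1 + max(2, 2) = 3
depth(g(g(g(g(b, b), g(b, b)), g(g(b, b), g(b, b))), g(b, b))) = 1 + max(3, 1) = 4

4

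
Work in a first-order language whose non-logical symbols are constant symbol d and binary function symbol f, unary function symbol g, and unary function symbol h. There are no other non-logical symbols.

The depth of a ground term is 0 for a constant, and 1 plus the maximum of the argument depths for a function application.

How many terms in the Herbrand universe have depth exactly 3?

Let N_k count ground terms of depth at most k. Each non-constant term of depth ≤ k is some function symbol applied to depth-≤(k−1) arguments, giving N_k = 1 + N_{k-1}^2 + N_{k-1} + N_{k-1}.
N_0 = 1
N_1 = 1 + 1^2 + 1 + 1 = 4
N_2 = 1 + 4^2 + 4 + 4 = 25
N_3 = 1 + 25^2 + 25 + 25 = 676
Terms of depth exactly 3: N_3 − N_2 = 676 − 25 = 651.

651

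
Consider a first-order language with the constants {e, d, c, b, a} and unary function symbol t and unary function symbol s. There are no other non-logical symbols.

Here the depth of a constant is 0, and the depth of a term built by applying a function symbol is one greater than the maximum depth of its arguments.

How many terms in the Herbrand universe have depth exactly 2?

20

Let N_k = |{terms of depth ≤ k}|. Then N_0 = 5 and N_k = 5 + N_{k-1} + N_{k-1} for k ≥ 1 (one summand per function symbol, arity giving the exponent).
N_0 = 5
N_1 = 5 + 5 + 5 = 15
N_2 = 5 + 15 + 15 = 35
Terms of depth exactly 2: N_2 − N_1 = 35 − 15 = 20.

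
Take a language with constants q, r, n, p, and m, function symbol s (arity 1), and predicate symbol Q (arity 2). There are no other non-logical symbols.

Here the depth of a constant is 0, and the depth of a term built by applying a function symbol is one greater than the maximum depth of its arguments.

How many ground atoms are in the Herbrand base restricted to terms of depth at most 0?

First count ground terms of depth ≤ 0.
If N_k denotes the number of depth-≤k ground terms, the 5 constants give N_0 = 5, and each function symbol of arity r contributes N_{k-1}^r new terms at level k: N_k = 5 + N_{k-1}.
N_0 = 5
Explicitly: q, r, n, p, m.
So |H| = 5.
A ground atom is a predicate applied to a tuple of terms from H, so the count is the sum over predicates of |H|^arity:
  Q: 5^2 = 25
Total ground atoms: 25.

25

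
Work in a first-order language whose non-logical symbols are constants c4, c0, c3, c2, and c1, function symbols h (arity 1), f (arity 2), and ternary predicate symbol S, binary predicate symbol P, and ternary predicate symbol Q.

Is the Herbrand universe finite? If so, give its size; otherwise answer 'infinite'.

The signature has at least one function symbol (h, arity 1) and at least one constant (c4).
Iterating h gives infinitely many distinct ground terms: c4, h(c4), h(h(c4)), ...
So the Herbrand universe is infinite.

infinite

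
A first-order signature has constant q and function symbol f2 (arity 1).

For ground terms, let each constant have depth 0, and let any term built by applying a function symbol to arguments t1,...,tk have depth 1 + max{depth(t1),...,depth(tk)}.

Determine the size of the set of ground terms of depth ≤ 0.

Let N_k = |{terms of depth ≤ k}|. Then N_0 = 1 and N_k = 1 + N_{k-1} for k ≥ 1 (one summand per function symbol, arity giving the exponent).
N_0 = 1
Explicitly: q.

1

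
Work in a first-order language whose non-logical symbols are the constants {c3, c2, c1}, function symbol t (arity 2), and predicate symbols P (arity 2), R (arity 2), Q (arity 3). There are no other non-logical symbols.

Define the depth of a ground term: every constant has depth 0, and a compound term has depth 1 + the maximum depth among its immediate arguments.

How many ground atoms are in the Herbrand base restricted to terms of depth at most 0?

45

First count ground terms of depth ≤ 0.
Write N_k for the number of ground terms of depth ≤ k. A term of depth ≤ k is either a constant or a function symbol applied to arguments of depth ≤ k−1, so N_k = 3 + N_{k-1}^2.
N_0 = 3
So |H| = 3.
A ground atom is a predicate applied to a tuple of terms from H, so the count is the sum over predicates of |H|^arity:
  P: 3^2 = 9;  R: 3^2 = 9;  Q: 3^3 = 27
Total ground atoms: 9 + 9 + 27 = 45.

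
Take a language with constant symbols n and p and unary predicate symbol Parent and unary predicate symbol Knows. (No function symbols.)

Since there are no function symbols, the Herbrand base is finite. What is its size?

4

With no function symbols, the Herbrand universe is just the 2 constants.
Ground atoms per predicate: Parent: 2, Knows: 2.
Herbrand base size = 2 + 2 = 4.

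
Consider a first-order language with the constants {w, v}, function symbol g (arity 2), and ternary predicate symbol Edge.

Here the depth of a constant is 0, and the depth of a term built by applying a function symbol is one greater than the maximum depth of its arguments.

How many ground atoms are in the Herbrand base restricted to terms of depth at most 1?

First count ground terms of depth ≤ 1.
Let N_k count ground terms of depth at most k. Each non-constant term of depth ≤ k is some function symbol applied to depth-≤(k−1) arguments, giving N_k = 2 + N_{k-1}^2.
N_0 = 2
N_1 = 2 + 2^2 = 6
Explicitly: w, v, g(w, w), g(w, v), g(v, w), g(v, v).
So |H| = 6.
Each predicate of arity r yields |H|^r ground atoms (one per choice of an r-tuple from H):
  Edge: 6^3 = 216
Total ground atoms: 216.

216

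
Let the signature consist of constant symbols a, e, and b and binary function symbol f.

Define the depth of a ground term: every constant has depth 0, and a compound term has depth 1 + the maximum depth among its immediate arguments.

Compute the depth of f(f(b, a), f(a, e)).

2

depth(f(b, a)) = 1 + max(0, 0) = 1
depth(f(a, e)) = 1 + max(0, 0) = 1
depth(f(f(b, a), f(a, e))) = 1 + max(1, 1) = 2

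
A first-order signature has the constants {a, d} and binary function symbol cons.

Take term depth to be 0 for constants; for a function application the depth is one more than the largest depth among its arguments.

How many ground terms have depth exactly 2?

Let N_k = |{terms of depth ≤ k}|. Then N_0 = 2 and N_k = 2 + N_{k-1}^2 for k ≥ 1 (one summand per function symbol, arity giving the exponent).
N_0 = 2
N_1 = 2 + 2^2 = 6
N_2 = 2 + 6^2 = 38
Terms of depth exactly 2: N_2 − N_1 = 38 − 6 = 32.

32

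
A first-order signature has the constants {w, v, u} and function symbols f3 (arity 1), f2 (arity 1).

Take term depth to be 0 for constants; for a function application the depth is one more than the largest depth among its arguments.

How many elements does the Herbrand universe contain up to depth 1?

Count level by level. With function symbols f3/1, f2/1, the terms of depth ≤ k are the 3 constants together with each function applied to depth-≤(k−1) tuples, so N_k = 3 + N_{k-1} + N_{k-1}.
N_0 = 3
N_1 = 3 + 3 + 3 = 9

9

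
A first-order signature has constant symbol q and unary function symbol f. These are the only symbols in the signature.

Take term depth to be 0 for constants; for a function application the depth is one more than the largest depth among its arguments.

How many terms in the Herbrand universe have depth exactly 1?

1

Count level by level. With function symbols f/1, the terms of depth ≤ k are the 1 constant together with each function applied to depth-≤(k−1) tuples, so N_k = 1 + N_{k-1}.
N_0 = 1
N_1 = 1 + 1 = 2
Terms of depth exactly 1: N_1 − N_0 = 2 − 1 = 1.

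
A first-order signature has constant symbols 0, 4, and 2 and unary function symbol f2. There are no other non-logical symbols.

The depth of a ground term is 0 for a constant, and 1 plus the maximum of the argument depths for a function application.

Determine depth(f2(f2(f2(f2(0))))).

depth(f2(0)) = 1 + depth(0) = 1 + 0 = 1
depth(f2(f2(0))) = 1 + depth(f2(0)) = 1 + 1 = 2
depth(f2(f2(f2(0)))) = 1 + depth(f2(f2(0))) = 1 + 2 = 3
depth(f2(f2(f2(f2(0))))) = 1 + depth(f2(f2(f2(0)))) = 1 + 3 = 4

4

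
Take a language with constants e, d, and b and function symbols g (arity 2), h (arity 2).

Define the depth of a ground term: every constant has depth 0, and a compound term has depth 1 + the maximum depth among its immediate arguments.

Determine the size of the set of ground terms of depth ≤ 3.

1566453

Let N_k count ground terms of depth at most k. Each non-constant term of depth ≤ k is some function symbol applied to depth-≤(k−1) arguments, giving N_k = 3 + N_{k-1}^2 + N_{k-1}^2.
N_0 = 3
N_1 = 3 + 3^2 + 3^2 = 21
N_2 = 3 + 21^2 + 21^2 = 885
N_3 = 3 + 885^2 + 885^2 = 1566453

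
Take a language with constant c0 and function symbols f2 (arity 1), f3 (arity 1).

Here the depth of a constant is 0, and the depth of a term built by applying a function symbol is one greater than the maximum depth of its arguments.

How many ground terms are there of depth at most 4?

If N_k denotes the number of depth-≤k ground terms, the 1 constant gives N_0 = 1, and each function symbol of arity r contributes N_{k-1}^r new terms at level k: N_k = 1 + N_{k-1} + N_{k-1}.
N_0 = 1
N_1 = 1 + 1 + 1 = 3
N_2 = 1 + 3 + 3 = 7
N_3 = 1 + 7 + 7 = 15
N_4 = 1 + 15 + 15 = 31

31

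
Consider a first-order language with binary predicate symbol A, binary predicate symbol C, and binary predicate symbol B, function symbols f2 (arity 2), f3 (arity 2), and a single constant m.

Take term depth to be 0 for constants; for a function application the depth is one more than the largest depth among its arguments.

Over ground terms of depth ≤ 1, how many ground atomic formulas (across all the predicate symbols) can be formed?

First count ground terms of depth ≤ 1.
Let N_k count ground terms of depth at most k. Each non-constant term of depth ≤ k is some function symbol applied to depth-≤(k−1) arguments, giving N_k = 1 + N_{k-1}^2 + N_{k-1}^2.
N_0 = 1
N_1 = 1 + 1^2 + 1^2 = 3
Explicitly: m, f2(m, m), f3(m, m).
So |H| = 3.
Ground atoms are formed by filling each argument slot of a predicate with a term from H, so an r-ary predicate gives |H|^r atoms:
  A: 3^2 = 9;  C: 3^2 = 9;  B: 3^2 = 9
Total ground atoms: 9 + 9 + 9 = 27.

27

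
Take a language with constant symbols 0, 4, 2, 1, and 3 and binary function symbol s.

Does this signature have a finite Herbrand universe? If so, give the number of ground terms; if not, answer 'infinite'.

The signature has at least one function symbol (s, arity 2) and at least one constant (0).
Iterating s gives infinitely many distinct ground terms: 0, s(0, 0), s(s(0, 0), s(0, 0)), ...
So the Herbrand universe is infinite.

infinite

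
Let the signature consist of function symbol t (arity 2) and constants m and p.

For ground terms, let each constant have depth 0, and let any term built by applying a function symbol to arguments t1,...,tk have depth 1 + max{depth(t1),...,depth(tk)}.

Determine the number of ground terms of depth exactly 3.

1408

Count level by level. With function symbols t/2, the terms of depth ≤ k are the 2 constants together with each function applied to depth-≤(k−1) tuples, so N_k = 2 + N_{k-1}^2.
N_0 = 2
N_1 = 2 + 2^2 = 6
N_2 = 2 + 6^2 = 38
N_3 = 2 + 38^2 = 1446
Terms of depth exactly 3: N_3 − N_2 = 1446 − 38 = 1408.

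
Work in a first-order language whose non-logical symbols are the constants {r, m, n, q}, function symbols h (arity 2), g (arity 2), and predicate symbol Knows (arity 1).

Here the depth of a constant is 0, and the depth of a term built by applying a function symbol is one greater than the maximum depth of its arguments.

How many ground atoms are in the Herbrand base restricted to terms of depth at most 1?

First count ground terms of depth ≤ 1.
If N_k denotes the number of depth-≤k ground terms, the 4 constants give N_0 = 4, and each function symbol of arity r contributes N_{k-1}^r new terms at level k: N_k = 4 + N_{k-1}^2 + N_{k-1}^2.
N_0 = 4
N_1 = 4 + 4^2 + 4^2 = 36
So |H| = 36.
Each predicate of arity r yields |H|^r ground atoms (one per choice of an r-tuple from H):
  Knows: 36
Total ground atoms: 36.

36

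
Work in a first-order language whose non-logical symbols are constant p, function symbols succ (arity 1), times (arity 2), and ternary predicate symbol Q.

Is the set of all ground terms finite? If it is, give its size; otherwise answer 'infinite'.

The signature has at least one function symbol (succ, arity 1) and at least one constant (p).
Iterating succ gives infinitely many distinct ground terms: p, succ(p), succ(succ(p)), ...
So the Herbrand universe is infinite.

infinite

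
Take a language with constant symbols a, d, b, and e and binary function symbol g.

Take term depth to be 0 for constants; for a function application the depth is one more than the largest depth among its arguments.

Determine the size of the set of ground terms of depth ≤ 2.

If N_k denotes the number of depth-≤k ground terms, the 4 constants give N_0 = 4, and each function symbol of arity r contributes N_{k-1}^r new terms at level k: N_k = 4 + N_{k-1}^2.
N_0 = 4
N_1 = 4 + 4^2 = 20
N_2 = 4 + 20^2 = 404

404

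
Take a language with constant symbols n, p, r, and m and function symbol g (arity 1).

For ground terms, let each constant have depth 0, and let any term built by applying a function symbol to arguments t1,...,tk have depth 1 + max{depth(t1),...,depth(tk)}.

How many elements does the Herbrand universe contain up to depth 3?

16

Count level by level. With function symbols g/1, the terms of depth ≤ k are the 4 constants together with each function applied to depth-≤(k−1) tuples, so N_k = 4 + N_{k-1}.
N_0 = 4
N_1 = 4 + 4 = 8
N_2 = 4 + 8 = 12
N_3 = 4 + 12 = 16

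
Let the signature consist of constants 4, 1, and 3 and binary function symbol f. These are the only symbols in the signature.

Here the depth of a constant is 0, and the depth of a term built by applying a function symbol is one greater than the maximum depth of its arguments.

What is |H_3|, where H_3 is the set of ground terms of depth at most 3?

21612

Let N_k count ground terms of depth at most k. Each non-constant term of depth ≤ k is some function symbol applied to depth-≤(k−1) arguments, giving N_k = 3 + N_{k-1}^2.
N_0 = 3
N_1 = 3 + 3^2 = 12
N_2 = 3 + 12^2 = 147
N_3 = 3 + 147^2 = 21612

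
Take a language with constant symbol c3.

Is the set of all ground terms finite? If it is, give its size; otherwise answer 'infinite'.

There are no function symbols, so the only ground term is the single constant.
The Herbrand universe is {c3}, finite with 1 element.

1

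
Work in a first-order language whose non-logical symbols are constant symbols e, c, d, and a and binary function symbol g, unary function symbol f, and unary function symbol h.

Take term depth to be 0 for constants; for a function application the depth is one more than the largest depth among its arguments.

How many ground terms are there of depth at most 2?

Write N_k for the number of ground terms of depth ≤ k. A term of depth ≤ k is either a constant or a function symbol applied to arguments of depth ≤ k−1, so N_k = 4 + N_{k-1}^2 + N_{k-1} + N_{k-1}.
N_0 = 4
N_1 = 4 + 4^2 + 4 + 4 = 28
N_2 = 4 + 28^2 + 28 + 28 = 844

844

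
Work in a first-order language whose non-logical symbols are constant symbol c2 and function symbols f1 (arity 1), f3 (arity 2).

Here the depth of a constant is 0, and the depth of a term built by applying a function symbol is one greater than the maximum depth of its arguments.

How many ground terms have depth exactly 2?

If N_k denotes the number of depth-≤k ground terms, the 1 constant gives N_0 = 1, and each function symbol of arity r contributes N_{k-1}^r new terms at level k: N_k = 1 + N_{k-1} + N_{k-1}^2.
N_0 = 1
N_1 = 1 + 1 + 1^2 = 3
N_2 = 1 + 3 + 3^2 = 13
Terms of depth exactly 2: N_2 − N_1 = 13 − 3 = 10.

10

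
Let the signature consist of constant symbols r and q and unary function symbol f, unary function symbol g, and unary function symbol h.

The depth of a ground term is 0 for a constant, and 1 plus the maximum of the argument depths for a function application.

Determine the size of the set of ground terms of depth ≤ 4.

Count level by level. With function symbols f/1, g/1, h/1, the terms of depth ≤ k are the 2 constants together with each function applied to depth-≤(k−1) tuples, so N_k = 2 + N_{k-1} + N_{k-1} + N_{k-1}.
N_0 = 2
N_1 = 2 + 2 + 2 + 2 = 8
N_2 = 2 + 8 + 8 + 8 = 26
N_3 = 2 + 26 + 26 + 26 = 80
N_4 = 2 + 80 + 80 + 80 = 242

242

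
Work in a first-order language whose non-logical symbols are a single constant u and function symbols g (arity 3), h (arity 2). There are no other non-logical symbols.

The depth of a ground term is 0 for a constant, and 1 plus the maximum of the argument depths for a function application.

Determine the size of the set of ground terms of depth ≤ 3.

If N_k denotes the number of depth-≤k ground terms, the 1 constant gives N_0 = 1, and each function symbol of arity r contributes N_{k-1}^r new terms at level k: N_k = 1 + N_{k-1}^3 + N_{k-1}^2.
N_0 = 1
N_1 = 1 + 1^3 + 1^2 = 3
N_2 = 1 + 3^3 + 3^2 = 37
N_3 = 1 + 37^3 + 37^2 = 52023

52023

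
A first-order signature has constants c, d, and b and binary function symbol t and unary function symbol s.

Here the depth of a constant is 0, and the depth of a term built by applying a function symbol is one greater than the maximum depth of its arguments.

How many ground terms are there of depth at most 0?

Let N_k count ground terms of depth at most k. Each non-constant term of depth ≤ k is some function symbol applied to depth-≤(k−1) arguments, giving N_k = 3 + N_{k-1}^2 + N_{k-1}.
N_0 = 3
Explicitly: c, d, b.

3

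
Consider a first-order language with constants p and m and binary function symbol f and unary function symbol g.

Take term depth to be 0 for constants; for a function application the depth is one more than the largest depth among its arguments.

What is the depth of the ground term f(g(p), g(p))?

depth(g(p)) = 1 + depth(p) = 1 + 0 = 1
depth(f(g(p), g(p))) = 1 + max(1, 1) = 2

2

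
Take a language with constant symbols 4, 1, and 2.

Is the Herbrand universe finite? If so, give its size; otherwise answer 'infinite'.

3

There are no function symbols, so every ground term is one of the 3 constants.
The Herbrand universe is {4, 1, 2}, which is finite with 3 elements.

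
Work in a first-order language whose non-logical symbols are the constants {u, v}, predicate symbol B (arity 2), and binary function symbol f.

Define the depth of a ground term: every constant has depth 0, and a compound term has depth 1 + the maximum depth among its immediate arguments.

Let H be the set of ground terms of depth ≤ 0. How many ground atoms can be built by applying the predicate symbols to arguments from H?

4

First count ground terms of depth ≤ 0.
Let N_k count ground terms of depth at most k. Each non-constant term of depth ≤ k is some function symbol applied to depth-≤(k−1) arguments, giving N_k = 2 + N_{k-1}^2.
N_0 = 2
So |H| = 2.
For each predicate symbol, the number of ground atoms is |H| raised to its arity; summing:
  B: 2^2 = 4
Total ground atoms: 4.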